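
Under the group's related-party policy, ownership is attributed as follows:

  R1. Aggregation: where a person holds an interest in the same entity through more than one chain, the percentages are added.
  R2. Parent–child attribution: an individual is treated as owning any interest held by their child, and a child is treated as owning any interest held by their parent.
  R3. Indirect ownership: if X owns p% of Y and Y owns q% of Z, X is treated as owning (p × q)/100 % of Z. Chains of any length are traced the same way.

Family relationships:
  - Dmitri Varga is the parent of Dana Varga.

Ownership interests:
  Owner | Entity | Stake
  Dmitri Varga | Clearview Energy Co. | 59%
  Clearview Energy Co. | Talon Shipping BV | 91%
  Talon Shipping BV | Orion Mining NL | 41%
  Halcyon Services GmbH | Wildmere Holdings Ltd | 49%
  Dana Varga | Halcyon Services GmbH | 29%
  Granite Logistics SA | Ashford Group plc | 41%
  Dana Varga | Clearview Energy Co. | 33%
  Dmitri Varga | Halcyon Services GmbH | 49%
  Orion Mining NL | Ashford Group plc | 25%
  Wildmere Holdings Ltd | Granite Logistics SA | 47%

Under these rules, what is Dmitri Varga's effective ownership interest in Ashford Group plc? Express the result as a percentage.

By parent–child attribution (R2), Dmitri Varga is treated as also owning Dana Varga's interest in Clearview Energy Co, giving 59% + 33% = 92%.
By parent–child attribution (R2), Dmitri Varga is treated as also owning Dana Varga's interest in Halcyon Services GmbH, giving 49% + 29% = 78%.
Chain via Clearview Energy Co. → Talon Shipping BV → Orion Mining NL (R3): 92% × 91% × 41% × 25% = 8.5813% of Ashford Group plc.
Chain via Halcyon Services GmbH → Wildmere Holdings Ltd → Granite Logistics SA (R3): 78% × 49% × 47% × 41% = 7.364994% of Ashford Group plc.
Aggregating (R1): 8.5813% + 7.364994% = 15.946294%.

15.946294%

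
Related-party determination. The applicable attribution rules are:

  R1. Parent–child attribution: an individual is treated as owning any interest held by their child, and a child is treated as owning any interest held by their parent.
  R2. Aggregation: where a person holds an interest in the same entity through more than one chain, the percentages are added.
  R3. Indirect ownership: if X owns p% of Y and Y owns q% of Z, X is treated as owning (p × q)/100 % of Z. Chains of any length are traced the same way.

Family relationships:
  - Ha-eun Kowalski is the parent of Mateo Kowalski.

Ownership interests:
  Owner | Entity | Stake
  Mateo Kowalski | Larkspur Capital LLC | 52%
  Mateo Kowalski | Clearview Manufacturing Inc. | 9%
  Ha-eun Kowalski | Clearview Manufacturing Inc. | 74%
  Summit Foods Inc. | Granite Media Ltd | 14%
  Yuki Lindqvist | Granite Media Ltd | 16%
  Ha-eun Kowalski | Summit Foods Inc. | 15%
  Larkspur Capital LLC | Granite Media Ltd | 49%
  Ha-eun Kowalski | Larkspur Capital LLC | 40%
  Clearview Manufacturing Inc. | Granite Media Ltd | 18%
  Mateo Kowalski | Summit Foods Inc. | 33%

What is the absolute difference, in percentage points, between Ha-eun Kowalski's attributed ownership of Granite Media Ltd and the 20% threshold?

By parent–child attribution (R1), Ha-eun Kowalski is treated as also owning Mateo Kowalski's interest in Larkspur Capital LLC, giving 40% + 52% = 92%.
By parent–child attribution (R1), Ha-eun Kowalski is treated as also owning Mateo Kowalski's interest in Clearview Manufacturing Inc, giving 74% + 9% = 83%.
By parent–child attribution (R1), Ha-eun Kowalski is treated as also owning Mateo Kowalski's interest in Summit Foods Inc, giving 15% + 33% = 48%.
Chain via Larkspur Capital LLC (R3): 92% × 49% = 45.08% of Granite Media Ltd.
Chain via Clearview Manufacturing Inc. (R3): 83% × 18% = 14.94% of Granite Media Ltd.
Chain via Summit Foods Inc. (R3): 48% × 14% = 6.72% of Granite Media Ltd.
Aggregating (R2): 45.08% + 14.94% + 6.72% = 66.74%.
66.74% exceeds the 20% threshold by 46.74 percentage points.

46.74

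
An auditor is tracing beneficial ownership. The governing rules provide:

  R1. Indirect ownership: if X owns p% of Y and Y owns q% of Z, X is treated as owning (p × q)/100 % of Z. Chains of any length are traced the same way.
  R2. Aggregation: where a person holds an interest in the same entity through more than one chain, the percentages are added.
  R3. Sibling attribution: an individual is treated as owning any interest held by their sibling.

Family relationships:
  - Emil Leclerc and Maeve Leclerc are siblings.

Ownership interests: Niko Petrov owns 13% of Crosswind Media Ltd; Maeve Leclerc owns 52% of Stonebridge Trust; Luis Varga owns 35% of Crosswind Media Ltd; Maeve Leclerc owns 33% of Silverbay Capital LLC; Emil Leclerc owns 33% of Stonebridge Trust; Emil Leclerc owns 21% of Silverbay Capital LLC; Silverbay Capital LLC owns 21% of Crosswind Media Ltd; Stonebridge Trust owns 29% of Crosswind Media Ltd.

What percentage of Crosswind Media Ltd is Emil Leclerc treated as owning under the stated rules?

35.99%

By sibling attribution (R3), Emil Leclerc is treated as also owning Maeve Leclerc's interest in Silverbay Capital LLC, giving 21% + 33% = 54%.
By sibling attribution (R3), Emil Leclerc is treated as also owning Maeve Leclerc's interest in Stonebridge Trust, giving 33% + 52% = 85%.
Chain via Silverbay Capital LLC (R1): 54% × 21% = 11.34% of Crosswind Media Ltd.
Chain via Stonebridge Trust (R1): 85% × 29% = 24.65% of Crosswind Media Ltd.
Aggregating (R2): 11.34% + 24.65% = 35.99%.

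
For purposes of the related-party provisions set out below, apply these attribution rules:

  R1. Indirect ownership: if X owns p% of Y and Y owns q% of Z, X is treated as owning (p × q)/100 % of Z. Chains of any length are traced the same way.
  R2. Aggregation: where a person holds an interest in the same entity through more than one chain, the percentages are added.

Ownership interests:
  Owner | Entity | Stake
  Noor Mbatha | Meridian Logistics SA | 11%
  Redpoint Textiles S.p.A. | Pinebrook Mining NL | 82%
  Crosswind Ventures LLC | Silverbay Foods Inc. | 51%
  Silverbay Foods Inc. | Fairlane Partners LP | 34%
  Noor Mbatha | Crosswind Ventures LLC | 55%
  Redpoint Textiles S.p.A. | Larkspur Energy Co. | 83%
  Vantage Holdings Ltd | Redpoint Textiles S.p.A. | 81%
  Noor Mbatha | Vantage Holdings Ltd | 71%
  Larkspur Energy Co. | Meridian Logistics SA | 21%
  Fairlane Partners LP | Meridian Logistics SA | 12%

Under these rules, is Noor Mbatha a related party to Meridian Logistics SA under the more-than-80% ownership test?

Chain via Vantage Holdings Ltd → Redpoint Textiles S.p.A. → Larkspur Energy Co. (R1): 71% × 81% × 83% × 21% = 10.023993% of Meridian Logistics SA.
Chain via Crosswind Ventures LLC → Silverbay Foods Inc. → Fairlane Partners LP (R1): 55% × 51% × 34% × 12% = 1.14444% of Meridian Logistics SA.
Direct interest in Meridian Logistics SA: 11%.
Aggregating (R2): 10.023993% + 1.14444% + 11% = 22.168433%.
22.168433% does not exceed the 80% threshold, so Noor is not a related party to Meridian Logistics SA.

No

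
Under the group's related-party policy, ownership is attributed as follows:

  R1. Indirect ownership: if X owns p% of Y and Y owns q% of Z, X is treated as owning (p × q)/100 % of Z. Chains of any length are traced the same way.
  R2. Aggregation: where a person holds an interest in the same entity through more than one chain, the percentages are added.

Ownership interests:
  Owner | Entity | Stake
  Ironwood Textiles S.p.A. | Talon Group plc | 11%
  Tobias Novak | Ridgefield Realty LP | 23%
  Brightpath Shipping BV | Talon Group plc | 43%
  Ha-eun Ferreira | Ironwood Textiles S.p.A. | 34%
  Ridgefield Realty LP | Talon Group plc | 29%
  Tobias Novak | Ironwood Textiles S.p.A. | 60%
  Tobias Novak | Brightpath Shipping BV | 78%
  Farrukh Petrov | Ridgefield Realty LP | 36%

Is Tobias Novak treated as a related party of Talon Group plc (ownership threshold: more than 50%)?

No

Chain via Ridgefield Realty LP (R1): 23% × 29% = 6.67% of Talon Group plc.
Chain via Ironwood Textiles S.p.A. (R1): 60% × 11% = 6.6% of Talon Group plc.
Chain via Brightpath Shipping BV (R1): 78% × 43% = 33.54% of Talon Group plc.
Aggregating (R2): 6.67% + 6.6% + 33.54% = 46.81%.
46.81% does not exceed the 50% threshold, so Tobias is not a related party to Talon Group plc.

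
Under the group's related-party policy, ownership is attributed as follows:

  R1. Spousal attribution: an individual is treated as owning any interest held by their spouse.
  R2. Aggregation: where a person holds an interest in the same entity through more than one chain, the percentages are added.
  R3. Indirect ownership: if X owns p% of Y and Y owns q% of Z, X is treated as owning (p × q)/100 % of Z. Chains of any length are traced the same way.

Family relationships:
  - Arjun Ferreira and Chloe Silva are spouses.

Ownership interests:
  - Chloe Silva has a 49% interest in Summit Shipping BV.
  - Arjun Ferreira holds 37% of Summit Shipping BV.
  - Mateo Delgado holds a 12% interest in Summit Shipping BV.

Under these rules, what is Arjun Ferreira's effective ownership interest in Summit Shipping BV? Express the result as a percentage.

86%

By spousal attribution (R1), Arjun Ferreira is treated as also owning Chloe Silva's interest in Summit Shipping BV, giving 37% + 49% = 86%.
Direct interest in Summit Shipping BV: 86%.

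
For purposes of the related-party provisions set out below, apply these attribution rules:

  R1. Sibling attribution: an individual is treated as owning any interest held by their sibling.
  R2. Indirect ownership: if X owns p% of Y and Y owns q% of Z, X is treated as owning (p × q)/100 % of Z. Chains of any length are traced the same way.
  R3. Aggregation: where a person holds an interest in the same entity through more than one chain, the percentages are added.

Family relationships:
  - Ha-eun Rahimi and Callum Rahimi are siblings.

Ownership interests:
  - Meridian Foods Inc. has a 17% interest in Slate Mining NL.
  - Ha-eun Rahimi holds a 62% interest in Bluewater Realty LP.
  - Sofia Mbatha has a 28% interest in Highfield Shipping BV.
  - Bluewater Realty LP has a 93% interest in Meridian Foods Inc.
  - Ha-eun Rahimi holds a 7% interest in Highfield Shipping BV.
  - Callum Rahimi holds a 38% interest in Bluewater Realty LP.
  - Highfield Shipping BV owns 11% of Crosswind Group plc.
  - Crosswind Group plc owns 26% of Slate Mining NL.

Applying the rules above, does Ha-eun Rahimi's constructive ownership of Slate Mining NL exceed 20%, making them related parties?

No

By sibling attribution (R1), Ha-eun Rahimi is treated as also owning Callum Rahimi's interest in Bluewater Realty LP, giving 62% + 38% = 100%.
Chain via Bluewater Realty LP → Meridian Foods Inc. (R2): 100% × 93% × 17% = 15.81% of Slate Mining NL.
Chain via Highfield Shipping BV → Crosswind Group plc (R2): 7% × 11% × 26% = 0.2002% of Slate Mining NL.
Aggregating (R3): 15.81% + 0.2002% = 16.0102%.
16.0102% does not exceed the 20% threshold, so Ha-eun is not a related party to Slate Mining NL.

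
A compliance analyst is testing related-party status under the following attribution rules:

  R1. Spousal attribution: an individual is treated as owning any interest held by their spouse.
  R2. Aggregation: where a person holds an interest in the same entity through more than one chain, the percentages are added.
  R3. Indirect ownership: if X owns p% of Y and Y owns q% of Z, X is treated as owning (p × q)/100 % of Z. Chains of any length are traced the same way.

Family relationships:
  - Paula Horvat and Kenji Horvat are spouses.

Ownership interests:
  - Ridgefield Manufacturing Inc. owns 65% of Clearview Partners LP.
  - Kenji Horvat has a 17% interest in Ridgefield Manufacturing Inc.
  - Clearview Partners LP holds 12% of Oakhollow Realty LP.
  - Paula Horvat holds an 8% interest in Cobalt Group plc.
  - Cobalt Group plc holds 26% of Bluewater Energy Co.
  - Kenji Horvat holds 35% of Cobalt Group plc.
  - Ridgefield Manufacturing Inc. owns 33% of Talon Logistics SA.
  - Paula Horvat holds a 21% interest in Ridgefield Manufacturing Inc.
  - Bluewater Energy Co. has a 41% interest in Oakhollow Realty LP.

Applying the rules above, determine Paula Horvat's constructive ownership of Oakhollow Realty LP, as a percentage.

By spousal attribution (R1), Paula Horvat is treated as also owning Kenji Horvat's interest in Cobalt Group plc, giving 8% + 35% = 43%.
By spousal attribution (R1), Paula Horvat is treated as also owning Kenji Horvat's interest in Ridgefield Manufacturing Inc, giving 21% + 17% = 38%.
Chain via Cobalt Group plc → Bluewater Energy Co. (R3): 43% × 26% × 41% = 4.5838% of Oakhollow Realty LP.
Chain via Ridgefield Manufacturing Inc. → Clearview Partners LP (R3): 38% × 65% × 12% = 2.964% of Oakhollow Realty LP.
Aggregating (R2): 4.5838% + 2.964% = 7.5478%.

7.5478%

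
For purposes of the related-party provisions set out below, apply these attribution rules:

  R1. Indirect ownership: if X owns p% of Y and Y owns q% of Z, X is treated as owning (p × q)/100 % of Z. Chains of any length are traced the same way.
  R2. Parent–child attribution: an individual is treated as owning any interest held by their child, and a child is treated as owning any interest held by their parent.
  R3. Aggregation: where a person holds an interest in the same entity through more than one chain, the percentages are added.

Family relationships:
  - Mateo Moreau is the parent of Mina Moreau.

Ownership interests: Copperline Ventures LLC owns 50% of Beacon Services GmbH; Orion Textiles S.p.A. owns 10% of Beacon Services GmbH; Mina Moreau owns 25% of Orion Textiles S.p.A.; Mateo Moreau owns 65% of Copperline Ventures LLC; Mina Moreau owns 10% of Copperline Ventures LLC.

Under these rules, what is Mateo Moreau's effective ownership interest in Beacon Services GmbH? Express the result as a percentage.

40%

By parent–child attribution (R2), Mateo Moreau is treated as also owning Mina Moreau's interest in Copperline Ventures LLC, giving 65% + 10% = 75%.
By parent–child attribution (R2), Mateo Moreau is treated as owning Mina Moreau's 25% interest in Orion Textiles S.p.A.
Chain via Copperline Ventures LLC (R1): 75% × 50% = 37.5% of Beacon Services GmbH.
Chain via Orion Textiles S.p.A. (R1): 25% × 10% = 2.5% of Beacon Services GmbH.
Aggregating (R3): 37.5% + 2.5% = 40%.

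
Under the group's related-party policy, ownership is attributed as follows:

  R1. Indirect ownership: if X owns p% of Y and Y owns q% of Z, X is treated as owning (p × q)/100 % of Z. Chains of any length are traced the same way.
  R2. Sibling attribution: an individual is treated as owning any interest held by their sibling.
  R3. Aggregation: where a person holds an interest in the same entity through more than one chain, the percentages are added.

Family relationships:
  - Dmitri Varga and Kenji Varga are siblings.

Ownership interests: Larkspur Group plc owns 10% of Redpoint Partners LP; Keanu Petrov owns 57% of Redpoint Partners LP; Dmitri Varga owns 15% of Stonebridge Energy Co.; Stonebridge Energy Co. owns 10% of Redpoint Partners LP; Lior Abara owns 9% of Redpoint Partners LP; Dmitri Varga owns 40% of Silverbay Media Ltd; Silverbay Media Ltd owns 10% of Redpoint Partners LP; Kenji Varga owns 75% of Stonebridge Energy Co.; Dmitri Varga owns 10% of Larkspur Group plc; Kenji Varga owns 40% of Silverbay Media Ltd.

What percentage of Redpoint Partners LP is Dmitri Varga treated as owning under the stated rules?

By sibling attribution (R2), Dmitri Varga is treated as also owning Kenji Varga's interest in Silverbay Media Ltd, giving 40% + 40% = 80%.
By sibling attribution (R2), Dmitri Varga is treated as also owning Kenji Varga's interest in Stonebridge Energy Co, giving 15% + 75% = 90%.
Chain via Larkspur Group plc (R1): 10% × 10% = 1% of Redpoint Partners LP.
Chain via Silverbay Media Ltd (R1): 80% × 10% = 8% of Redpoint Partners LP.
Chain via Stonebridge Energy Co. (R1): 90% × 10% = 9% of Redpoint Partners LP.
Aggregating (R3): 1% + 8% + 9% = 18%.

18%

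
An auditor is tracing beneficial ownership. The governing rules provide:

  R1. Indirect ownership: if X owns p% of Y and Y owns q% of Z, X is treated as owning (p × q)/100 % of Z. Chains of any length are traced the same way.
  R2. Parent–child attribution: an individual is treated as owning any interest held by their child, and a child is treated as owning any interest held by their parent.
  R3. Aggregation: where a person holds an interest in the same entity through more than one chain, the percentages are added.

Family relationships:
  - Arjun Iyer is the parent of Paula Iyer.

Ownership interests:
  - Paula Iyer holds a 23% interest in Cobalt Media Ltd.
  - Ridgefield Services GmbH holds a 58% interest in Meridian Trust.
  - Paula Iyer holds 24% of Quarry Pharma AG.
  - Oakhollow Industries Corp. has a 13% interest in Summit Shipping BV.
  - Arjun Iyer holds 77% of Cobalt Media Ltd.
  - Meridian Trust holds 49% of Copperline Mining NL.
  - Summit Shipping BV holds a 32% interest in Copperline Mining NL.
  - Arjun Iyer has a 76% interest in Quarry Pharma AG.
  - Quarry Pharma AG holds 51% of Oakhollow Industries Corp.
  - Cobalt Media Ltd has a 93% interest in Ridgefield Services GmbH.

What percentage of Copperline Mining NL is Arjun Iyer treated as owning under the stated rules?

28.5522%

By parent–child attribution (R2), Arjun Iyer is treated as also owning Paula Iyer's interest in Quarry Pharma AG, giving 76% + 24% = 100%.
By parent–child attribution (R2), Arjun Iyer is treated as also owning Paula Iyer's interest in Cobalt Media Ltd, giving 77% + 23% = 100%.
Chain via Quarry Pharma AG → Oakhollow Industries Corp. → Summit Shipping BV (R1): 100% × 51% × 13% × 32% = 2.1216% of Copperline Mining NL.
Chain via Cobalt Media Ltd → Ridgefield Services GmbH → Meridian Trust (R1): 100% × 93% × 58% × 49% = 26.4306% of Copperline Mining NL.
Aggregating (R3): 2.1216% + 26.4306% = 28.5522%.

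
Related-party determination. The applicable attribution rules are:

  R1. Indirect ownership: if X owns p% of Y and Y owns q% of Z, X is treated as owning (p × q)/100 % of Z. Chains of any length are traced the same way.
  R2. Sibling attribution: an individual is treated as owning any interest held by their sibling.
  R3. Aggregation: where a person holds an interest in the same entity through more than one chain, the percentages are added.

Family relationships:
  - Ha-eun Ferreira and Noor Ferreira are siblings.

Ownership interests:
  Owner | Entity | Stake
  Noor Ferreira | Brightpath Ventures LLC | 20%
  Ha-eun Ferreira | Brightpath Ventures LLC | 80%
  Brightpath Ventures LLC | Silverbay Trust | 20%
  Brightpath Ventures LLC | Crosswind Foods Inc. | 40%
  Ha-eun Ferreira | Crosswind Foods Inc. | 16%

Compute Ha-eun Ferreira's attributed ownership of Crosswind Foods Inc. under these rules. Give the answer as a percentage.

56%

By sibling attribution (R2), Ha-eun Ferreira is treated as also owning Noor Ferreira's interest in Brightpath Ventures LLC, giving 80% + 20% = 100%.
Chain via Brightpath Ventures LLC (R1): 100% × 40% = 40% of Crosswind Foods Inc.
Direct interest in Crosswind Foods Inc: 16%.
Aggregating (R3): 40% + 16% = 56%.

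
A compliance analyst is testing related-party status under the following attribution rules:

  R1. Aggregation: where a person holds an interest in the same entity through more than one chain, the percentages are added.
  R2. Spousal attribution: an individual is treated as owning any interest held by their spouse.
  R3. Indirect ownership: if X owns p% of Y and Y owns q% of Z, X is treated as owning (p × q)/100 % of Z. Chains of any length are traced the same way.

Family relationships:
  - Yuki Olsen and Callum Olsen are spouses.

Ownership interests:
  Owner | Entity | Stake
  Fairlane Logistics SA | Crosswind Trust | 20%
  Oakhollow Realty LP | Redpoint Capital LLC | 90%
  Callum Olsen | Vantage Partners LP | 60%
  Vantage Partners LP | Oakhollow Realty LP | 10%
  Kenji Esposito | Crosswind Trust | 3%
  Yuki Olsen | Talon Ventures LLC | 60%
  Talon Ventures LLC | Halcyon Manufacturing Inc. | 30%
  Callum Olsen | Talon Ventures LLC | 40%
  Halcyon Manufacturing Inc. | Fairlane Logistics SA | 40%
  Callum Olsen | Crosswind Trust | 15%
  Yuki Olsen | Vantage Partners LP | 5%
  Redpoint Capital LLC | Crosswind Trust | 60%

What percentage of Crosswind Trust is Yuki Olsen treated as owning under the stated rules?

By spousal attribution (R2), Yuki Olsen is treated as also owning Callum Olsen's interest in Talon Ventures LLC, giving 60% + 40% = 100%.
By spousal attribution (R2), Yuki Olsen is treated as also owning Callum Olsen's interest in Vantage Partners LP, giving 5% + 60% = 65%.
By spousal attribution (R2), Yuki Olsen is treated as owning Callum Olsen's 15% interest in Crosswind Trust.
Chain via Talon Ventures LLC → Halcyon Manufacturing Inc. → Fairlane Logistics SA (R3): 100% × 30% × 40% × 20% = 2.4% of Crosswind Trust.
Chain via Vantage Partners LP → Oakhollow Realty LP → Redpoint Capital LLC (R3): 65% × 10% × 90% × 60% = 3.51% of Crosswind Trust.
Direct interest in Crosswind Trust: 15%.
Aggregating (R1): 2.4% + 3.51% + 15% = 20.91%.

20.91%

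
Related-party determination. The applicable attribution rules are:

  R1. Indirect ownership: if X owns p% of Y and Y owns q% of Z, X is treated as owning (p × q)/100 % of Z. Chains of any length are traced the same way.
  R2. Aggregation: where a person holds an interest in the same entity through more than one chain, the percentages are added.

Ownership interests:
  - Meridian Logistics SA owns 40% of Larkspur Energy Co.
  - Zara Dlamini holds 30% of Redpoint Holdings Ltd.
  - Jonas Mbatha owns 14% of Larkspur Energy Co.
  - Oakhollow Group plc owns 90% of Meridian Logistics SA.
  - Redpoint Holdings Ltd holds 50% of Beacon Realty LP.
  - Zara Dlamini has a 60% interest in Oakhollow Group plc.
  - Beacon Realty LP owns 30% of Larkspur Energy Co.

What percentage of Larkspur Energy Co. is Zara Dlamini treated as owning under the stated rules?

Chain via Oakhollow Group plc → Meridian Logistics SA (R1): 60% × 90% × 40% = 21.6% of Larkspur Energy Co.
Chain via Redpoint Holdings Ltd → Beacon Realty LP (R1): 30% × 50% × 30% = 4.5% of Larkspur Energy Co.
Aggregating (R2): 21.6% + 4.5% = 26.1%.

26.1%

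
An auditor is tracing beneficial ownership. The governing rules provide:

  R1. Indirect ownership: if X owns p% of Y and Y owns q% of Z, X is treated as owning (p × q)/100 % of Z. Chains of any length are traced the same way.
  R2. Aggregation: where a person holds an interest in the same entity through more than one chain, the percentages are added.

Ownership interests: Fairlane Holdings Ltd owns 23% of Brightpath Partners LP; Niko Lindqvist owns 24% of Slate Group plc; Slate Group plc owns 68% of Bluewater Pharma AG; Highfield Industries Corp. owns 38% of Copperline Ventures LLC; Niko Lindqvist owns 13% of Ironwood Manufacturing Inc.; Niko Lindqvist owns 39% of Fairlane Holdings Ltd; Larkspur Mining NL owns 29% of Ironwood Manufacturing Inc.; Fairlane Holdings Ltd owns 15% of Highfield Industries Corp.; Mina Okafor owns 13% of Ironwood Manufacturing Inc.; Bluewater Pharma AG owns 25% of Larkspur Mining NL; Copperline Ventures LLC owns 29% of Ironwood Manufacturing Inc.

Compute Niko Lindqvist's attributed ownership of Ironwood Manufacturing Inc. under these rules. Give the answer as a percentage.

Chain via Slate Group plc → Bluewater Pharma AG → Larkspur Mining NL (R1): 24% × 68% × 25% × 29% = 1.1832% of Ironwood Manufacturing Inc.
Chain via Fairlane Holdings Ltd → Highfield Industries Corp. → Copperline Ventures LLC (R1): 39% × 15% × 38% × 29% = 0.64467% of Ironwood Manufacturing Inc.
Direct interest in Ironwood Manufacturing Inc: 13%.
Aggregating (R2): 1.1832% + 0.64467% + 13% = 14.82787%.

14.82787%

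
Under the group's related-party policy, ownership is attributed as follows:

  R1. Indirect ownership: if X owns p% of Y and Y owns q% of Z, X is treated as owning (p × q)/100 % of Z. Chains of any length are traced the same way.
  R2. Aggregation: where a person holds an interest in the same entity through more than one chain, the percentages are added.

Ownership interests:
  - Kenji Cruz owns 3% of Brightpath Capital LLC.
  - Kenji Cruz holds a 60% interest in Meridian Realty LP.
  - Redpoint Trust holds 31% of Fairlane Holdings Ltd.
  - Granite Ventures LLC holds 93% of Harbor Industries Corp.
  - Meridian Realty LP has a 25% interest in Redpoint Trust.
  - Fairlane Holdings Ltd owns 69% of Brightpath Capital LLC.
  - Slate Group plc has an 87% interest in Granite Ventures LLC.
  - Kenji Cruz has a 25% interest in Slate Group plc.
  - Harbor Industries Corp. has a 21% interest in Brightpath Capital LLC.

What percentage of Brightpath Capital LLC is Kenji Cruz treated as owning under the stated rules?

Chain via Meridian Realty LP → Redpoint Trust → Fairlane Holdings Ltd (R1): 60% × 25% × 31% × 69% = 3.2085% of Brightpath Capital LLC.
Chain via Slate Group plc → Granite Ventures LLC → Harbor Industries Corp. (R1): 25% × 87% × 93% × 21% = 4.247775% of Brightpath Capital LLC.
Direct interest in Brightpath Capital LLC: 3%.
Aggregating (R2): 3.2085% + 4.247775% + 3% = 10.456275%.

10.456275%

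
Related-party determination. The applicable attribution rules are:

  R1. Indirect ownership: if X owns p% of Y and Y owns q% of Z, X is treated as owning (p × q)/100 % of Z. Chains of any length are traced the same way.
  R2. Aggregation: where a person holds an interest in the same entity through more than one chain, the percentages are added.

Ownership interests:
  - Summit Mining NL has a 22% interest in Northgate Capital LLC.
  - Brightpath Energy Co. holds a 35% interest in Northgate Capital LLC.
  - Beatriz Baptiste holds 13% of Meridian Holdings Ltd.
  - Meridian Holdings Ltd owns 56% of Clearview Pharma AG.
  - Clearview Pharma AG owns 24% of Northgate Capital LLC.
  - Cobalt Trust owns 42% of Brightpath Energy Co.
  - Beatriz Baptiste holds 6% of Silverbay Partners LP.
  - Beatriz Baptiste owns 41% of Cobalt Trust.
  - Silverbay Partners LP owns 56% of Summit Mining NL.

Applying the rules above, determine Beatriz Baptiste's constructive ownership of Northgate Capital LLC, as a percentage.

8.5134%

Chain via Cobalt Trust → Brightpath Energy Co. (R1): 41% × 42% × 35% = 6.027% of Northgate Capital LLC.
Chain via Meridian Holdings Ltd → Clearview Pharma AG (R1): 13% × 56% × 24% = 1.7472% of Northgate Capital LLC.
Chain via Silverbay Partners LP → Summit Mining NL (R1): 6% × 56% × 22% = 0.7392% of Northgate Capital LLC.
Aggregating (R2): 6.027% + 1.7472% + 0.7392% = 8.5134%.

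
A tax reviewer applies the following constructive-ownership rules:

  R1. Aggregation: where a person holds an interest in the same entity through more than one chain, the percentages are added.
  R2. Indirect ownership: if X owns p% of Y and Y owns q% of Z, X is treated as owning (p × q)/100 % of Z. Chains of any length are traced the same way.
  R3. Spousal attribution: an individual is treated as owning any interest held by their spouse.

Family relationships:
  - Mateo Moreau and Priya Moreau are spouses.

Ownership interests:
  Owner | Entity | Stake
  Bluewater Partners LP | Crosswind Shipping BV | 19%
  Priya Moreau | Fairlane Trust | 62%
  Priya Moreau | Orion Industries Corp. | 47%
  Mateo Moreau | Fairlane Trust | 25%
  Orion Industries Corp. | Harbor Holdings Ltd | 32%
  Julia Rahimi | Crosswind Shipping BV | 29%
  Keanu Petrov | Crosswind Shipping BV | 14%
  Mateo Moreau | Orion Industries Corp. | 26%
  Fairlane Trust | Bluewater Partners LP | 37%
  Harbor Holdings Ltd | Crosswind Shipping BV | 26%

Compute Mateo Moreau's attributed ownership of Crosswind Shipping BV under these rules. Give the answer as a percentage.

12.1897%

By spousal attribution (R3), Mateo Moreau is treated as also owning Priya Moreau's interest in Fairlane Trust, giving 25% + 62% = 87%.
By spousal attribution (R3), Mateo Moreau is treated as also owning Priya Moreau's interest in Orion Industries Corp, giving 26% + 47% = 73%.
Chain via Fairlane Trust → Bluewater Partners LP (R2): 87% × 37% × 19% = 6.1161% of Crosswind Shipping BV.
Chain via Orion Industries Corp. → Harbor Holdings Ltd (R2): 73% × 32% × 26% = 6.0736% of Crosswind Shipping BV.
Aggregating (R1): 6.1161% + 6.0736% = 12.1897%.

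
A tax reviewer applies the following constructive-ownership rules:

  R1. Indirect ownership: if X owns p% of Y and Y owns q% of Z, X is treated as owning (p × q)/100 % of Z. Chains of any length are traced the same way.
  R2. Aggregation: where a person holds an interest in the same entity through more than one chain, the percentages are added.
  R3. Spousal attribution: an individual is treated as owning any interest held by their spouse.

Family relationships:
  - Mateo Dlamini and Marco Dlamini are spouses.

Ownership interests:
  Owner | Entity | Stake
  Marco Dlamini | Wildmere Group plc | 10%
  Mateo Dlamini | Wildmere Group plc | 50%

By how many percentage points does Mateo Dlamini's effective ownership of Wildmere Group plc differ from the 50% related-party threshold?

By spousal attribution (R3), Mateo Dlamini is treated as also owning Marco Dlamini's interest in Wildmere Group plc, giving 50% + 10% = 60%.
Direct interest in Wildmere Group plc: 60%.
60% exceeds the 50% threshold by 10 percentage points.

10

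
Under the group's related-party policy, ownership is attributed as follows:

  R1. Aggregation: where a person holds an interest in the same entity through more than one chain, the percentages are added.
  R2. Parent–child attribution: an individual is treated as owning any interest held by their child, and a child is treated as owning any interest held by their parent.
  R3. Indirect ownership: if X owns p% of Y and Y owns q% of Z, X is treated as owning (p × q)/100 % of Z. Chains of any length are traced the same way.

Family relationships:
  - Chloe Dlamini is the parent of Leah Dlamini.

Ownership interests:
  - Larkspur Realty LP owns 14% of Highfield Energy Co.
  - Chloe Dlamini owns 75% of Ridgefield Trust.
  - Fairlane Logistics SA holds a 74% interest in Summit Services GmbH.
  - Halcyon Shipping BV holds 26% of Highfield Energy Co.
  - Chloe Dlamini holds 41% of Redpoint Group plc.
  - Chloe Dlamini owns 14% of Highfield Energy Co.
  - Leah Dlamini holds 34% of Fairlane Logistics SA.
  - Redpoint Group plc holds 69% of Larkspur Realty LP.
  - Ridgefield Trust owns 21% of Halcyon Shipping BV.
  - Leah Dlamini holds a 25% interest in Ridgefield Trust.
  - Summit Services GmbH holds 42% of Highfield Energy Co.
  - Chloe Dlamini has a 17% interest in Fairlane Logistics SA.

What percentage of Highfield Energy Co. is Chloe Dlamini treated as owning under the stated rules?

39.2714%

By parent–child attribution (R2), Chloe Dlamini is treated as also owning Leah Dlamini's interest in Ridgefield Trust, giving 75% + 25% = 100%.
By parent–child attribution (R2), Chloe Dlamini is treated as also owning Leah Dlamini's interest in Fairlane Logistics SA, giving 17% + 34% = 51%.
Chain via Ridgefield Trust → Halcyon Shipping BV (R3): 100% × 21% × 26% = 5.46% of Highfield Energy Co.
Chain via Fairlane Logistics SA → Summit Services GmbH (R3): 51% × 74% × 42% = 15.8508% of Highfield Energy Co.
Chain via Redpoint Group plc → Larkspur Realty LP (R3): 41% × 69% × 14% = 3.9606% of Highfield Energy Co.
Direct interest in Highfield Energy Co: 14%.
Aggregating (R1): 5.46% + 15.8508% + 3.9606% + 14% = 39.2714%.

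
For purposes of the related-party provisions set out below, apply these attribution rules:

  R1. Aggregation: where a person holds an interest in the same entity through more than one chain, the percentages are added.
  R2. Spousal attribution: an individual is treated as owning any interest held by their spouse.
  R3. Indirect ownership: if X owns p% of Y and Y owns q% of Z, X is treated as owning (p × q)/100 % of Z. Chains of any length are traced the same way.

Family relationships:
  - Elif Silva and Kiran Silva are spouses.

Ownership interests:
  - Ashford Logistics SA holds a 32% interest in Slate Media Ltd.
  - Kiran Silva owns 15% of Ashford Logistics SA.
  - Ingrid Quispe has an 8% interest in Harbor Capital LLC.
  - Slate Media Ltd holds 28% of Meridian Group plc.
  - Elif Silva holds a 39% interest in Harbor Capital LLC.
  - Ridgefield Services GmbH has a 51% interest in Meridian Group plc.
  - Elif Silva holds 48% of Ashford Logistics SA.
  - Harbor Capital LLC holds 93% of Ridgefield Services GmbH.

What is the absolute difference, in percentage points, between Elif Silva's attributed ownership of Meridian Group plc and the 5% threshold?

19.1425

By spousal attribution (R2), Elif Silva is treated as also owning Kiran Silva's interest in Ashford Logistics SA, giving 48% + 15% = 63%.
Chain via Harbor Capital LLC → Ridgefield Services GmbH (R3): 39% × 93% × 51% = 18.4977% of Meridian Group plc.
Chain via Ashford Logistics SA → Slate Media Ltd (R3): 63% × 32% × 28% = 5.6448% of Meridian Group plc.
Aggregating (R1): 18.4977% + 5.6448% = 24.1425%.
24.1425% exceeds the 5% threshold by 19.1425 percentage points.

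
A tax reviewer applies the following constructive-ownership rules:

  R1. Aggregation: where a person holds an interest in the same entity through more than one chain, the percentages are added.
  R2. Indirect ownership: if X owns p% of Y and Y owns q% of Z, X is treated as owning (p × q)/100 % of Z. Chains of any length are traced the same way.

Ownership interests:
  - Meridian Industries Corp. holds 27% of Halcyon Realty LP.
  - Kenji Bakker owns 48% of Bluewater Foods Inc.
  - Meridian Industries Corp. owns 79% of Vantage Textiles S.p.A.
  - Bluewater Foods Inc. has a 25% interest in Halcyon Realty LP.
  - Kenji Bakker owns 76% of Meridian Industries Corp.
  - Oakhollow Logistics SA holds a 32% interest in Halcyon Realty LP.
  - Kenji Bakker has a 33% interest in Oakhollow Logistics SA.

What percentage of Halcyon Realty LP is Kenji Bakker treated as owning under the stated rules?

Chain via Bluewater Foods Inc. (R2): 48% × 25% = 12% of Halcyon Realty LP.
Chain via Meridian Industries Corp. (R2): 76% × 27% = 20.52% of Halcyon Realty LP.
Chain via Oakhollow Logistics SA (R2): 33% × 32% = 10.56% of Halcyon Realty LP.
Aggregating (R1): 12% + 20.52% + 10.56% = 43.08%.

43.08%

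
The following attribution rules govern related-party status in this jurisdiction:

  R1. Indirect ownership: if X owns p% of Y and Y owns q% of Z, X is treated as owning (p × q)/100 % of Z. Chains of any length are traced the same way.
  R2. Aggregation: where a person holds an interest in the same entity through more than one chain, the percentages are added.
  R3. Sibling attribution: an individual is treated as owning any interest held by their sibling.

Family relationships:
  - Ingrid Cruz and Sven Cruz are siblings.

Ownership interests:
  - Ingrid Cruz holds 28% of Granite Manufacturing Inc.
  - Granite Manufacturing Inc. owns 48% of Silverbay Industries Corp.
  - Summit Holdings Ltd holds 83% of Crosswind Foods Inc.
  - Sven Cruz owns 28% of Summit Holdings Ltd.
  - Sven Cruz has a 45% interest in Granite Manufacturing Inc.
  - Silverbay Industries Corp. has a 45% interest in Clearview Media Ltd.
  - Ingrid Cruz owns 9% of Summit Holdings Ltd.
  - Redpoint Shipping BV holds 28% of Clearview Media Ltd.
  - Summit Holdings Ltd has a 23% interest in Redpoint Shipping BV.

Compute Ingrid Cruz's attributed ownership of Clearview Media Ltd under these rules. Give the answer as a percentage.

18.1508%

By sibling attribution (R3), Ingrid Cruz is treated as also owning Sven Cruz's interest in Summit Holdings Ltd, giving 9% + 28% = 37%.
By sibling attribution (R3), Ingrid Cruz is treated as also owning Sven Cruz's interest in Granite Manufacturing Inc, giving 28% + 45% = 73%.
Chain via Summit Holdings Ltd → Redpoint Shipping BV (R1): 37% × 23% × 28% = 2.3828% of Clearview Media Ltd.
Chain via Granite Manufacturing Inc. → Silverbay Industries Corp. (R1): 73% × 48% × 45% = 15.768% of Clearview Media Ltd.
Aggregating (R2): 2.3828% + 15.768% = 18.1508%.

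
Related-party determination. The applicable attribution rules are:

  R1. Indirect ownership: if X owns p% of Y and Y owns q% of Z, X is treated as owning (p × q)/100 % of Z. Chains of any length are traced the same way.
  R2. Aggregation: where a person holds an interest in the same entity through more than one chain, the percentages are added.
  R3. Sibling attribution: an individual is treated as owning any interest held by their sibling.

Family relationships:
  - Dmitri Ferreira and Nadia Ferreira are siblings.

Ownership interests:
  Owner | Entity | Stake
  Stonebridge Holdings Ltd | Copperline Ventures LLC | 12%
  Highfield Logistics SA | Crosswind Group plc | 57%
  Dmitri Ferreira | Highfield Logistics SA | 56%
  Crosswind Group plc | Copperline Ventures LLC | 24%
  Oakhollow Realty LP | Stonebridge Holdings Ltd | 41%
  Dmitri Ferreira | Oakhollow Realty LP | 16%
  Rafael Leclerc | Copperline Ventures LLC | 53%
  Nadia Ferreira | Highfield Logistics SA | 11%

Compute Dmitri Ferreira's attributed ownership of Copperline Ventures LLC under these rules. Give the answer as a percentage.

9.9528%

By sibling attribution (R3), Dmitri Ferreira is treated as also owning Nadia Ferreira's interest in Highfield Logistics SA, giving 56% + 11% = 67%.
Chain via Oakhollow Realty LP → Stonebridge Holdings Ltd (R1): 16% × 41% × 12% = 0.7872% of Copperline Ventures LLC.
Chain via Highfield Logistics SA → Crosswind Group plc (R1): 67% × 57% × 24% = 9.1656% of Copperline Ventures LLC.
Aggregating (R2): 0.7872% + 9.1656% = 9.9528%.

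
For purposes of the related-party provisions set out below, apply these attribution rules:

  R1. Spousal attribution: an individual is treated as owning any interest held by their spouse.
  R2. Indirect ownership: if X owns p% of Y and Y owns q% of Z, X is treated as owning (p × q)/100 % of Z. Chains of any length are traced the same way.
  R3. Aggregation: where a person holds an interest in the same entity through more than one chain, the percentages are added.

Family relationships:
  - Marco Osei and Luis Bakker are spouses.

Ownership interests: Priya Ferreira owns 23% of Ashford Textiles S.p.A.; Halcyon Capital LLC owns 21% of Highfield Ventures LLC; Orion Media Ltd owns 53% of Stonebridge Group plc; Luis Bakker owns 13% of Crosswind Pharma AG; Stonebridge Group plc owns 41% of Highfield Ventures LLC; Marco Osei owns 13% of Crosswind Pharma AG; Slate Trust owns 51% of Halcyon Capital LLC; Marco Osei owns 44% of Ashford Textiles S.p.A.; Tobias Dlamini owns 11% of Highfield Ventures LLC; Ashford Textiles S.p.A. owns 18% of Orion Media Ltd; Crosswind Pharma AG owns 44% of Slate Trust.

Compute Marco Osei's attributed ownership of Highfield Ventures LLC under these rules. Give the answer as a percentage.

By spousal attribution (R1), Marco Osei is treated as also owning Luis Bakker's interest in Crosswind Pharma AG, giving 13% + 13% = 26%.
Chain via Crosswind Pharma AG → Slate Trust → Halcyon Capital LLC (R2): 26% × 44% × 51% × 21% = 1.225224% of Highfield Ventures LLC.
Chain via Ashford Textiles S.p.A. → Orion Media Ltd → Stonebridge Group plc (R2): 44% × 18% × 53% × 41% = 1.721016% of Highfield Ventures LLC.
Aggregating (R3): 1.225224% + 1.721016% = 2.94624%.

2.94624%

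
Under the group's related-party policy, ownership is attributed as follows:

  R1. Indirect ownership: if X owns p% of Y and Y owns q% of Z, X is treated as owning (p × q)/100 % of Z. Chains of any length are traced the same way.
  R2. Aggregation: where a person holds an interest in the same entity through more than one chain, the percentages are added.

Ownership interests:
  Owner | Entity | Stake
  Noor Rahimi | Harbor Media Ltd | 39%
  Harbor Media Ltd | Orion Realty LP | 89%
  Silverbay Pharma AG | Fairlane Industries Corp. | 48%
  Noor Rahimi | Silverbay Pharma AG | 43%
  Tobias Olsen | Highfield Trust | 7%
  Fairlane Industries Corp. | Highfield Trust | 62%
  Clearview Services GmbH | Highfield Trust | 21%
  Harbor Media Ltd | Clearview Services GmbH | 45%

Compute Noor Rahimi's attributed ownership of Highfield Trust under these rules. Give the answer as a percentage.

16.4823%

Chain via Harbor Media Ltd → Clearview Services GmbH (R1): 39% × 45% × 21% = 3.6855% of Highfield Trust.
Chain via Silverbay Pharma AG → Fairlane Industries Corp. (R1): 43% × 48% × 62% = 12.7968% of Highfield Trust.
Aggregating (R2): 3.6855% + 12.7968% = 16.4823%.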